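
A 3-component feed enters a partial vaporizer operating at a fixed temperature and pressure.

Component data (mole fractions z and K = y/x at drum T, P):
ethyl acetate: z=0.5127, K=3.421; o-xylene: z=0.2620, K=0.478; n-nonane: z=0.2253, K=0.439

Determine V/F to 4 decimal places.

Rachford–Rice: g(V/F) = Σ zᵢ(Kᵢ−1)/(1+V/F(Kᵢ−1)) = 0.
g(0) = ΣzᵢKᵢ − 1 = 0.9781 and g(1) = 1 − Σzᵢ/Kᵢ = -0.2112, so a root lies in (0, 1).
Iterate (Newton) starting at V/F = 0.65:
  V/F = 0.6500: g = 0.07636, g' = -0.7929 → V/F = 0.7463
  V/F = 0.7463: g = 0.00076, g' = -0.7829 → V/F = 0.7473
Converged at V/F = 0.7473.

V/F = 0.7473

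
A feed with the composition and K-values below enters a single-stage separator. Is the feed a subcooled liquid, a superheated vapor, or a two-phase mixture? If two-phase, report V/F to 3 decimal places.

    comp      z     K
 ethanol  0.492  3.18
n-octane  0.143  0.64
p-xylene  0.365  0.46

two-phase, V/F = 0.758

ΣzᵢKᵢ = 1.824; Σzᵢ/Kᵢ = 1.172.
Both exceed 1, so a two-phase solution exists.
Rachford–Rice: g(ψ) = Σ zᵢ(Kᵢ−1)/(1+ψ(Kᵢ−1)) = 0.
Newton–Raphson from ψ = 0.62:
  ψ = 0.620: g = 0.0935, g' = -0.694 → ψ = 0.755
  ψ = 0.755: g = 0.0021, g' = -0.672 → ψ = 0.758
Converged at ψ = 0.758.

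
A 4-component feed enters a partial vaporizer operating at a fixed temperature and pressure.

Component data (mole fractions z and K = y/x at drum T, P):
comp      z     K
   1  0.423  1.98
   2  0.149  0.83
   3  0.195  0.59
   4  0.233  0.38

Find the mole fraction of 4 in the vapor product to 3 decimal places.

y_4 = 0.114

Rachford–Rice: g(ψ) = Σ zᵢ(Kᵢ−1)/(1+ψ(Kᵢ−1)) = 0.
Feasibility: ΣzᵢKᵢ = 1.165, Σzᵢ/Kᵢ = 1.337 — both > 1, two phases present.
Newton–Raphson from ψ = 0.5:
  ψ = 0.500: g = -0.0594, g' = -0.428 → ψ = 0.361
  ψ = 0.361: g = -0.0008, g' = -0.420 → ψ = 0.359
Converged at ψ = 0.359.
Compositions from xᵢ = zᵢ/(1+ψ(Kᵢ−1)), yᵢ = Kᵢxᵢ:
  1: x = 0.313, y = 0.619
  2: x = 0.159, y = 0.132
  3: x = 0.229, y = 0.135
  4: x = 0.300, y = 0.114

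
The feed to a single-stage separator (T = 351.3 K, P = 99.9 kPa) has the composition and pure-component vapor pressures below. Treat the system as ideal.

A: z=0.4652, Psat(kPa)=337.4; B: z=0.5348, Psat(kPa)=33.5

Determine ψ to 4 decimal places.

ψ = 0.4749

Raoult's law: Kᵢ = Pᵢˢᵃᵗ/P = Pᵢˢᵃᵗ/99.9.
  K_A = 337.4/99.9 = 3.377377, K_B = 33.5/99.9 = 0.335335
Rachford–Rice: g(ψ) = Σ zᵢ(Kᵢ−1)/(1+ψ(Kᵢ−1)) = 0.
g(0) = ΣzᵢKᵢ − 1 = 0.7505 and g(1) = 1 − Σzᵢ/Kᵢ = -0.7326, so a root lies in (0, 1).
Newton–Raphson from ψ = 0.5:
  ψ = 0.5000: g = -0.02709, g' = -1.0789 → ψ = 0.4749
Converged at ψ = 0.4749.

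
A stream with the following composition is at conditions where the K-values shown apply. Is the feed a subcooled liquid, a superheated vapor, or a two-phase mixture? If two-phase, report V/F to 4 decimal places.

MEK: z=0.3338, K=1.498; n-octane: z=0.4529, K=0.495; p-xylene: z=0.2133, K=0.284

subcooled liquid

ΣzᵢKᵢ = 0.7848; Σzᵢ/Kᵢ = 1.8888.
Since ΣzᵢKᵢ < 1 the mixture is below its bubble point — single liquid phase.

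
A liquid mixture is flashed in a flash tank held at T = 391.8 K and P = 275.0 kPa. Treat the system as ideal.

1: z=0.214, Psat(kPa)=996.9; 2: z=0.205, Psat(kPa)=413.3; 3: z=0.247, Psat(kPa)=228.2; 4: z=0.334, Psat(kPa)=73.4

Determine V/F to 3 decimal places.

V/F = 0.358

Raoult's law: Kᵢ = Pᵢˢᵃᵗ/P = Pᵢˢᵃᵗ/275.0.
  K_1 = 996.9/275.0 = 3.62509, K_2 = 413.3/275.0 = 1.50291, K_3 = 228.2/275.0 = 0.82982, K_4 = 73.4/275.0 = 0.26691
Rachford–Rice: g(V/F) = Σ zᵢ(Kᵢ−1)/(1+V/F(Kᵢ−1)) = 0.
Check two-phase: ΣzᵢKᵢ = 1.378 > 1 and Σzᵢ/Kᵢ = 1.744 > 1, so g(0) = 0.378 > 0 and g(1) = -0.744 < 0.
Newton iteration, V/F⁰ = 0.5:
  V/F = 0.500: g = -0.1072, g' = -0.765 → V/F = 0.360
  V/F = 0.360: g = -0.0012, g' = -0.766 → V/F = 0.358
Converged at V/F = 0.358.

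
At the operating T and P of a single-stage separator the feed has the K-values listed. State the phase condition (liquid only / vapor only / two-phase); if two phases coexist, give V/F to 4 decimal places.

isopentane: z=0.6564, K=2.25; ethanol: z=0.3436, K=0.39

ΣzᵢKᵢ = 1.6109; Σzᵢ/Kᵢ = 1.1728.
Both exceed 1, so a two-phase solution exists.
Iterate (Newton) starting at ψ = 0.5:
  ψ = 0.5000: g = 0.20335, g' = -0.6531 → ψ = 0.8114
  ψ = 0.8114: g = -0.00762, g' = -0.7540 → ψ = 0.8012
Converged at ψ = 0.8012.

two-phase, V/F = 0.8012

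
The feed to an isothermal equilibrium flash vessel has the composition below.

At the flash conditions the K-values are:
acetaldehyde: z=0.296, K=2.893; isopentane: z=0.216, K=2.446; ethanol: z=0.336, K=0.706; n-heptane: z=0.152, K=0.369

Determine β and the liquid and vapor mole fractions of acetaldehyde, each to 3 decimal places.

Let β = V/F and solve Σ zᵢ(Kᵢ−1)/(1+β(Kᵢ−1)) = 0.
g(0) = ΣzᵢKᵢ − 1 = 0.678 and g(1) = 1 − Σzᵢ/Kᵢ = -0.078, so a root lies in (0, 1).
Newton iteration, β⁰ = 0.65:
  β = 0.650: g = 0.1275, g' = -0.552 → β = 0.881
  β = 0.881: g = -0.0020, g' = -0.596 → β = 0.878
Converged at β = 0.878.
Compositions from xᵢ = zᵢ/(1+β(Kᵢ−1)), yᵢ = Kᵢxᵢ:
  acetaldehyde: x = 0.111, y = 0.322
  isopentane: x = 0.095, y = 0.233
  ethanol: x = 0.453, y = 0.320
  n-heptane: x = 0.341, y = 0.126

β = 0.878, x_acetaldehyde = 0.111, y_acetaldehyde = 0.322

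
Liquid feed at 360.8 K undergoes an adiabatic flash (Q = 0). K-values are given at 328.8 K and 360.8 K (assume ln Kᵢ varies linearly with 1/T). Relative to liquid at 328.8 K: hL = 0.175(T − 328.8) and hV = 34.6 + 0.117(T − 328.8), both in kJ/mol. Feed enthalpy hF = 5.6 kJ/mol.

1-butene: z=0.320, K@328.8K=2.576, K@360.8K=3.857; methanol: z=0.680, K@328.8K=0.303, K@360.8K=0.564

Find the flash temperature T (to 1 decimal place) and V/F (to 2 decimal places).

T = 336.1 K, V/F = 0.13

Adiabatic flash: solve Rachford–Rice at each trial T, then check hF = ψ·hV(T) + (1−ψ)·hL(T).
  T = 328.8 K: K = (2.576, 0.303), RR gives ψ = 0.028, H_out = 0.956 kJ/mol
  T = 360.8 K: K = (3.857, 0.564), RR gives ψ = 0.496, H_out = 21.839 kJ/mol
  T = 344.8 K: K = (3.182, 0.419), RR gives ψ = 0.239, H_out = 10.863 kJ/mol
  T = 336.8 K: K = (2.870, 0.358), RR gives ψ = 0.135, H_out = 5.998 kJ/mol
  T = 332.8 K: K = (2.721, 0.330), RR gives ψ = 0.082, H_out = 3.524 kJ/mol
  T = 334.8 K: K = (2.795, 0.344), RR gives ψ = 0.109, H_out = 4.770 kJ/mol
  T = 335.8 K: K = (2.832, 0.351), RR gives ψ = 0.122, H_out = 5.386 kJ/mol
Linear interpolation between T = 335.8 (H_out = 5.386) and T = 336.8 (H_out = 5.998) on hF = 5.6 gives T ≈ 336.1 K, at which ψ = 0.13.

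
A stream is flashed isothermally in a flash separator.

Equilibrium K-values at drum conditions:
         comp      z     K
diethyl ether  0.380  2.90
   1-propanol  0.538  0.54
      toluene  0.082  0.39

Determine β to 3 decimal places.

β = 0.463

Material balance + equilibrium reduce to Σ zᵢ(Kᵢ−1)/(1+β(Kᵢ−1)) = 0.
Feasibility: ΣzᵢKᵢ = 1.424, Σzᵢ/Kᵢ = 1.338 — both > 1, two phases present.
Iterate (Newton) starting at β = 0.35:
  β = 0.350: g = 0.0751, g' = -0.706 → β = 0.456
  β = 0.456: g = 0.0042, g' = -0.634 → β = 0.463
Converged at β = 0.463.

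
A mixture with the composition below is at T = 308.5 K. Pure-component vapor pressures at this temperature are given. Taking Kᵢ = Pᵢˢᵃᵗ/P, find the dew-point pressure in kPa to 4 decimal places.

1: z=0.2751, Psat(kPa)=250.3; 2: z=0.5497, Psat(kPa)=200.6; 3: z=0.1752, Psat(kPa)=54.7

Pdew = 141.9994 kPa

At the dew point ψ → 1, so Σzᵢ/Kᵢ = 1 with Kᵢ = Pᵢˢᵃᵗ/P ⇒ 1/P = Σzᵢ/Pᵢˢᵃᵗ.
1/P = 0.2751/250.3 + 0.5497/200.6 + 0.1752/54.7 = 0.0070423 ⇒ P = 141.9994 kPa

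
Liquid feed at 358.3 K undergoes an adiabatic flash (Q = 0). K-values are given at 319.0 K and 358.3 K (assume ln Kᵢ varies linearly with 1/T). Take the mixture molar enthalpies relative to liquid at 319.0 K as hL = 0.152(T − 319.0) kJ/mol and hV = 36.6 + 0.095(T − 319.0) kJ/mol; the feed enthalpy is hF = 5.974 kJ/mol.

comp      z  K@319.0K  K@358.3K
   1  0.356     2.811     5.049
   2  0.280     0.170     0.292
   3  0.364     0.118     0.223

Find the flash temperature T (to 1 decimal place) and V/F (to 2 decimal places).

T = 327.0 K, V/F = 0.13

Adiabatic flash: solve Rachford–Rice at each trial T, then check hF = ψ·hV(T) + (1−ψ)·hL(T).
  T = 319.0 K: K = (2.811, 0.170, 0.118), RR gives ψ = 0.059, H_out = 2.146 kJ/mol
  T = 358.3 K: K = (5.049, 0.292, 0.223), RR gives ψ = 0.317, H_out = 16.873 kJ/mol
  T = 338.6 K: K = (3.829, 0.226, 0.165), RR gives ψ = 0.213, H_out = 10.524 kJ/mol
  T = 328.8 K: K = (3.296, 0.197, 0.140), RR gives ψ = 0.146, H_out = 6.742 kJ/mol
  T = 323.9 K: K = (3.047, 0.183, 0.129), RR gives ψ = 0.105, H_out = 4.575 kJ/mol
  T = 326.4 K: K = (3.173, 0.190, 0.135), RR gives ψ = 0.127, H_out = 5.709 kJ/mol
Linear interpolation between T = 326.4 (H_out = 5.709) and T = 328.8 (H_out = 6.742) on hF = 5.974 gives T ≈ 327.0 K, at which ψ = 0.13.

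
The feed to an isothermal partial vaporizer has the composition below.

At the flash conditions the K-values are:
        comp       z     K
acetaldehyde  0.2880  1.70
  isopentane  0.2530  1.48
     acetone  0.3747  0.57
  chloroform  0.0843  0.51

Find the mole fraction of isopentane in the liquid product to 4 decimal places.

Material balance + equilibrium reduce to Σ zᵢ(Kᵢ−1)/(1+β(Kᵢ−1)) = 0.
Feasibility: ΣzᵢKᵢ = 1.1206, Σzᵢ/Kᵢ = 1.1630 — both > 1, two phases present.
Newton–Raphson from β = 0.39:
  β = 0.3900: g = 0.01601, g' = -0.2594 → β = 0.4517
  β = 0.4517: g = -0.00004, g' = -0.2609 → β = 0.4516
Converged at β = 0.4516.
Compositions from xᵢ = zᵢ/(1+β(Kᵢ−1)), yᵢ = Kᵢxᵢ:
  acetaldehyde: x = 0.2188, y = 0.3720
  isopentane: x = 0.2079, y = 0.3077
  acetone: x = 0.4650, y = 0.2650
  chloroform: x = 0.1083, y = 0.0552

x_isopentane = 0.2079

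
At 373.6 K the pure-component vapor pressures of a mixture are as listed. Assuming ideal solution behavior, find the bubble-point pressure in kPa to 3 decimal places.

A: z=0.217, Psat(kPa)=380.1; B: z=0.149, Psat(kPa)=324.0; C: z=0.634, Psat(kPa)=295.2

Pbub = 317.914 kPa

At the bubble point ψ → 0, so ΣzᵢKᵢ = 1 with Kᵢ = Pᵢˢᵃᵗ/P ⇒ P = ΣzᵢPᵢˢᵃᵗ.
P = 0.217·380.1 + 0.149·324.0 + 0.634·295.2 = 317.914 kPa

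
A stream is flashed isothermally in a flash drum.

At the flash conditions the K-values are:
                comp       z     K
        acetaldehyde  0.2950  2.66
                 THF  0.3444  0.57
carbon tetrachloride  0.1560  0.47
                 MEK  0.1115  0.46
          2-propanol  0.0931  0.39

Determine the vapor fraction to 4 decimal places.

ψ = 0.1723

Let ψ = V/F and solve Σ zᵢ(Kᵢ−1)/(1+ψ(Kᵢ−1)) = 0.
Check two-phase: ΣzᵢKᵢ = 1.1419 > 1 and Σzᵢ/Kᵢ = 1.5281 > 1, so g(0) = 0.1419 > 0 and g(1) = -0.5281 < 0.
Iterate (Newton) starting at ψ = 0.5:
  ψ = 0.5000: g = -0.19774, g' = -0.5599 → ψ = 0.1468
  ψ = 0.1468: g = 0.01822, g' = -0.7297 → ψ = 0.1718
  ψ = 0.1718: g = 0.00035, g' = -0.7022 → ψ = 0.1723
Converged at ψ = 0.1723.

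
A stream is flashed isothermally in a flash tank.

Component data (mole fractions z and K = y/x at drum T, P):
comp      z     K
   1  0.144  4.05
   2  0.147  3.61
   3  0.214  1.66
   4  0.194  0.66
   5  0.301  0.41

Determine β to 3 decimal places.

β = 0.674

Let β = V/F and solve Σ zᵢ(Kᵢ−1)/(1+β(Kᵢ−1)) = 0.
Check two-phase: ΣzᵢKᵢ = 1.721 > 1 and Σzᵢ/Kᵢ = 1.233 > 1, so g(0) = 0.721 > 0 and g(1) = -0.233 < 0.
Newton iteration, β⁰ = 0.49:
  β = 0.490: g = 0.1222, g' = -0.701 → β = 0.664
  β = 0.664: g = 0.0064, g' = -0.646 → β = 0.674
Converged at β = 0.674.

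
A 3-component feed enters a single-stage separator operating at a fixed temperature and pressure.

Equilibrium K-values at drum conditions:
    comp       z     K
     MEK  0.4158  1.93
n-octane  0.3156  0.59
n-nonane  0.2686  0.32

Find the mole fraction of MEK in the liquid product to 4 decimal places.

x_MEK = 0.3661

Material balance + equilibrium reduce to Σ zᵢ(Kᵢ−1)/(1+ψ(Kᵢ−1)) = 0.
Check two-phase: ΣzᵢKᵢ = 1.0746 > 1 and Σzᵢ/Kᵢ = 1.5897 > 1, so g(0) = 0.0746 > 0 and g(1) = -0.5897 < 0.
Newton iteration, ψ⁰ = 0.59:
  ψ = 0.5900: g = -0.22602, g' = -0.5886 → ψ = 0.2060
  ψ = 0.2060: g = -0.02923, g' = -0.4845 → ψ = 0.1457
  ψ = 0.1457: g = 0.00019, g' = -0.4919 → ψ = 0.1461
Converged at ψ = 0.1461.
Compositions from xᵢ = zᵢ/(1+ψ(Kᵢ−1)), yᵢ = Kᵢxᵢ:
  MEK: x = 0.3661, y = 0.7065
  n-octane: x = 0.3357, y = 0.1981
  n-nonane: x = 0.2982, y = 0.0954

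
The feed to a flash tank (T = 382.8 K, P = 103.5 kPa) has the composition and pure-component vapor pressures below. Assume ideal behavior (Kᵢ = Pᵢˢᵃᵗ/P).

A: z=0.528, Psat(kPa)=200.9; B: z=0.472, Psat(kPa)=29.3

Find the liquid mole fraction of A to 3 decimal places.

x_A = 0.432

Raoult's law: Kᵢ = Pᵢˢᵃᵗ/P = Pᵢˢᵃᵗ/103.5.
  K_A = 200.9/103.5 = 1.94106, K_B = 29.3/103.5 = 0.28309
Binary case is linear: z₁(K₁−1)(1+V/F(K₂−1)) + z₂(K₂−1)(1+V/F(K₁−1)) = 0
⇒ V/F = [z₁(K₁−1)+z₂(K₂−1)] / [−(K₁−1)(K₂−1)] = 0.1585/0.6747 = 0.235
Compositions from xᵢ = zᵢ/(1+V/F(Kᵢ−1)), yᵢ = Kᵢxᵢ:
  A: x = 0.432, y = 0.839
  B: x = 0.568, y = 0.161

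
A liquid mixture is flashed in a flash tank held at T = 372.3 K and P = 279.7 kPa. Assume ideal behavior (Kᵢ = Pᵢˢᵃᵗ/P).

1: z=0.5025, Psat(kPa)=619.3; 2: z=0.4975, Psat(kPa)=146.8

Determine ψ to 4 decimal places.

ψ = 0.6478

Raoult's law: Kᵢ = Pᵢˢᵃᵗ/P = Pᵢˢᵃᵗ/279.7.
  K_1 = 619.3/279.7 = 2.214158, K_2 = 146.8/279.7 = 0.524848
Rachford–Rice: g(ψ) = Σ zᵢ(Kᵢ−1)/(1+ψ(Kᵢ−1)) = 0.
g(0) = ΣzᵢKᵢ − 1 = 0.3737 and g(1) = 1 − Σzᵢ/Kᵢ = -0.1748, so a root lies in (0, 1).
Binary case is linear: z₁(K₁−1)(1+ψ(K₂−1)) + z₂(K₂−1)(1+ψ(K₁−1)) = 0
⇒ ψ = [z₁(K₁−1)+z₂(K₂−1)] / [−(K₁−1)(K₂−1)] = 0.37373/0.57691 = 0.6478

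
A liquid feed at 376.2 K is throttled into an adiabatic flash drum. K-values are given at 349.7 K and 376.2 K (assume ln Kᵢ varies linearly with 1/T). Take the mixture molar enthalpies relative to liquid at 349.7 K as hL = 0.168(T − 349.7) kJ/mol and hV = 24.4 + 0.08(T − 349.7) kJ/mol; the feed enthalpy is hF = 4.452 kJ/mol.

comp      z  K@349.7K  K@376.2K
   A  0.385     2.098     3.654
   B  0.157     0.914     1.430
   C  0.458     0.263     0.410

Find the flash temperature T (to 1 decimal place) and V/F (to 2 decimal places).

T = 352.0 K, V/F = 0.17

Adiabatic flash: solve Rachford–Rice at each trial T, then check hF = ψ·hV(T) + (1−ψ)·hL(T).
  T = 349.7 K: K = (2.098, 0.914, 0.263), RR gives ψ = 0.104, H_out = 2.545 kJ/mol
  T = 376.2 K: K = (3.654, 1.430, 0.410), RR gives ψ = 0.637, H_out = 18.505 kJ/mol
  T = 362.9 K: K = (2.794, 1.152, 0.331), RR gives ψ = 0.407, H_out = 11.687 kJ/mol
  T = 356.3 K: K = (2.428, 1.028, 0.296), RR gives ψ = 0.274, H_out = 7.625 kJ/mol
  T = 353.0 K: K = (2.258, 0.970, 0.279), RR gives ψ = 0.195, H_out = 5.255 kJ/mol
  T = 351.4 K: K = (2.179, 0.943, 0.271), RR gives ψ = 0.153, H_out = 3.991 kJ/mol
Linear interpolation between T = 351.4 (H_out = 3.991) and T = 353.0 (H_out = 5.255) on hF = 4.452 gives T ≈ 352.0 K, at which ψ = 0.17.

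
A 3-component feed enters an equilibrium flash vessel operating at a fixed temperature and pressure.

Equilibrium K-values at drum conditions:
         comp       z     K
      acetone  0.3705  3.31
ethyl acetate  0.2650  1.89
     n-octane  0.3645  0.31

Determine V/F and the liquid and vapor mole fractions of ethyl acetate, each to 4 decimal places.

Material balance + equilibrium reduce to Σ zᵢ(Kᵢ−1)/(1+V/F(Kᵢ−1)) = 0.
g(0) = ΣzᵢKᵢ − 1 = 0.8402 and g(1) = 1 − Σzᵢ/Kᵢ = -0.4280, so a root lies in (0, 1).
Iterate (Newton) starting at V/F = 0.68:
  V/F = 0.6800: g = 0.00602, g' = -0.9965 → V/F = 0.6860
Converged at V/F = 0.6860.
Compositions from xᵢ = zᵢ/(1+V/F(Kᵢ−1)), yᵢ = Kᵢxᵢ:
  acetone: x = 0.1433, y = 0.4745
  ethyl acetate: x = 0.1645, y = 0.3110
  n-octane: x = 0.6921, y = 0.2146

V/F = 0.6860, x_ethyl acetate = 0.1645, y_ethyl acetate = 0.3110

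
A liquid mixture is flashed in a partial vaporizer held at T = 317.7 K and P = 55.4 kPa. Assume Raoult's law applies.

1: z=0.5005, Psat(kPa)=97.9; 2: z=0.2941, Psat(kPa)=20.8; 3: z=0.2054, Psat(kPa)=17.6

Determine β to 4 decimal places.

β = 0.1208

Raoult's law: Kᵢ = Pᵢˢᵃᵗ/P = Pᵢˢᵃᵗ/55.4.
  K_1 = 97.9/55.4 = 1.767148, K_2 = 20.8/55.4 = 0.375451, K_3 = 17.6/55.4 = 0.317690
Rachford–Rice: g(β) = Σ zᵢ(Kᵢ−1)/(1+β(Kᵢ−1)) = 0.
Check two-phase: ΣzᵢKᵢ = 1.0601 > 1 and Σzᵢ/Kᵢ = 1.7131 > 1, so g(0) = 0.0601 > 0 and g(1) = -0.7131 < 0.
Newton iteration, β⁰ = 0.43:
  β = 0.4300: g = -0.16074, g' = -0.5725 → β = 0.1492
  β = 0.1492: g = -0.01407, g' = -0.4952 → β = 0.1208
Converged at β = 0.1208.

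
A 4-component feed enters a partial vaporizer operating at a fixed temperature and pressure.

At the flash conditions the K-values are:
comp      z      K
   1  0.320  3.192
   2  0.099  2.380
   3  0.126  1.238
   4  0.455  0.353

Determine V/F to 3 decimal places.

Material balance + equilibrium reduce to Σ zᵢ(Kᵢ−1)/(1+V/F(Kᵢ−1)) = 0.
g(0) = ΣzᵢKᵢ − 1 = 0.574 and g(1) = 1 − Σzᵢ/Kᵢ = -0.533, so a root lies in (0, 1).
Iterate (Newton) starting at V/F = 0.42:
  V/F = 0.420: g = 0.0747, g' = -0.857 → V/F = 0.507
  V/F = 0.507: g = 0.0011, g' = -0.838 → V/F = 0.509
Converged at V/F = 0.509.

V/F = 0.509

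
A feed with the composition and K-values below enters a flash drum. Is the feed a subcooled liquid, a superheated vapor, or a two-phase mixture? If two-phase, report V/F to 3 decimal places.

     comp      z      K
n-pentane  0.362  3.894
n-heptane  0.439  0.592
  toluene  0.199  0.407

two-phase, V/F = 0.547

ΣzᵢKᵢ = 1.751; Σzᵢ/Kᵢ = 1.323.
Both exceed 1, so a two-phase solution exists.
Rachford–Rice: g(ψ) = Σ zᵢ(Kᵢ−1)/(1+ψ(Kᵢ−1)) = 0.
Newton–Raphson from ψ = 0.38:
  ψ = 0.380: g = 0.1346, g' = -0.907 → ψ = 0.528
  ψ = 0.528: g = 0.0140, g' = -0.741 → ψ = 0.547
Converged at ψ = 0.547.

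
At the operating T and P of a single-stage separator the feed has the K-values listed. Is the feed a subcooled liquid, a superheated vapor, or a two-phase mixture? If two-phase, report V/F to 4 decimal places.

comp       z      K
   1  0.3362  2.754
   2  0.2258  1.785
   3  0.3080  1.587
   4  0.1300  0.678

superheated vapor

ΣzᵢKᵢ = 1.9059; Σzᵢ/Kᵢ = 0.6344.
Since Σzᵢ/Kᵢ < 1 the mixture is above its dew point — single vapor phase.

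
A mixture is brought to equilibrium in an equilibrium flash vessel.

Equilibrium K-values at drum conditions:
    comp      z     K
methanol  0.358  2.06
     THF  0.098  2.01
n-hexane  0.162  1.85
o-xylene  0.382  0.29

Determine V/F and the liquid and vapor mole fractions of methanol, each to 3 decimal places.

V/F = 0.486, x_methanol = 0.236, y_methanol = 0.487

Material balance + equilibrium reduce to Σ zᵢ(Kᵢ−1)/(1+V/F(Kᵢ−1)) = 0.
Feasibility: ΣzᵢKᵢ = 1.345, Σzᵢ/Kᵢ = 1.627 — both > 1, two phases present.
Iterate (Newton) starting at V/F = 0.5:
  V/F = 0.500: g = -0.0101, g' = -0.736 → V/F = 0.486
Converged at V/F = 0.486.
Compositions from xᵢ = zᵢ/(1+V/F(Kᵢ−1)), yᵢ = Kᵢxᵢ:
  methanol: x = 0.236, y = 0.487
  THF: x = 0.066, y = 0.132
  n-hexane: x = 0.115, y = 0.212
  o-xylene: x = 0.583, y = 0.169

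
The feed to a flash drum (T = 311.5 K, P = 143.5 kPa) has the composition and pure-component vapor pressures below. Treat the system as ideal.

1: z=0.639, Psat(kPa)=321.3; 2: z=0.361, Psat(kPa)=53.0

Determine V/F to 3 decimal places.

Raoult's law: Kᵢ = Pᵢˢᵃᵗ/P = Pᵢˢᵃᵗ/143.5.
  K_1 = 321.3/143.5 = 2.23902, K_2 = 53.0/143.5 = 0.36934
Rachford–Rice: g(V/F) = Σ zᵢ(Kᵢ−1)/(1+V/F(Kᵢ−1)) = 0.
Check two-phase: ΣzᵢKᵢ = 1.564 > 1 and Σzᵢ/Kᵢ = 1.263 > 1, so g(0) = 0.564 > 0 and g(1) = -0.263 < 0.
Binary case is linear: z₁(K₁−1)(1+V/F(K₂−1)) + z₂(K₂−1)(1+V/F(K₁−1)) = 0
⇒ V/F = [z₁(K₁−1)+z₂(K₂−1)] / [−(K₁−1)(K₂−1)] = 0.5641/0.7814 = 0.722

V/F = 0.722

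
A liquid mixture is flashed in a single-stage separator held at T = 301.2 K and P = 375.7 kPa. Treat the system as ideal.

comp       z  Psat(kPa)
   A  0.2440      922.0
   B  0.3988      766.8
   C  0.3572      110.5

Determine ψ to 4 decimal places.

Raoult's law: Kᵢ = Pᵢˢᵃᵗ/P = Pᵢˢᵃᵗ/375.7.
  K_A = 922.0/375.7 = 2.454086, K_B = 766.8/375.7 = 2.040990, K_C = 110.5/375.7 = 0.294118
Material balance + equilibrium reduce to Σ zᵢ(Kᵢ−1)/(1+ψ(Kᵢ−1)) = 0.
Check two-phase: ΣzᵢKᵢ = 1.5178 > 1 and Σzᵢ/Kᵢ = 1.5093 > 1, so g(0) = 0.5178 > 0 and g(1) = -0.5093 < 0.
Newton–Raphson from ψ = 0.54:
  ψ = 0.5400: g = 0.05705, g' = -0.8038 → ψ = 0.6110
  ψ = 0.6110: g = -0.00171, g' = -0.8564 → ψ = 0.6090
Converged at ψ = 0.6090.

ψ = 0.6090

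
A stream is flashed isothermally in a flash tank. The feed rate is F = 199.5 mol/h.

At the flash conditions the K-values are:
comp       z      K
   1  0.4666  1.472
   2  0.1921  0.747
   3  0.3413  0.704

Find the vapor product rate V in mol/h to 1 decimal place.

Material balance + equilibrium reduce to Σ zᵢ(Kᵢ−1)/(1+V/F(Kᵢ−1)) = 0.
Feasibility: ΣzᵢKᵢ = 1.0706, Σzᵢ/Kᵢ = 1.0589 — both > 1, two phases present.
Newton–Raphson from V/F = 0.5:
  V/F = 0.5000: g = 0.00397, g' = -0.1254 → V/F = 0.5317
Converged at V/F = 0.5317.
Then V = V/F·F = 0.5317·199.5 = 106.1 mol/h and L = F − V = 93.4 mol/h.

V = 106.1 mol/h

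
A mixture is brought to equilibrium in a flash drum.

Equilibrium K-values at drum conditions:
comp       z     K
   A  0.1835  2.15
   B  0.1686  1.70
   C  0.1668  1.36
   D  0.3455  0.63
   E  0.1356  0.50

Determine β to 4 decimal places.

Let β = V/F and solve Σ zᵢ(Kᵢ−1)/(1+β(Kᵢ−1)) = 0.
g(0) = ΣzᵢKᵢ − 1 = 0.1935 and g(1) = 1 − Σzᵢ/Kᵢ = -0.1268, so a root lies in (0, 1).
Newton–Raphson from β = 0.5:
  β = 0.5000: g = 0.02504, g' = -0.2902 → β = 0.5863
  β = 0.5863: g = 0.00013, g' = -0.2878 → β = 0.5868
Converged at β = 0.5868.

β = 0.5868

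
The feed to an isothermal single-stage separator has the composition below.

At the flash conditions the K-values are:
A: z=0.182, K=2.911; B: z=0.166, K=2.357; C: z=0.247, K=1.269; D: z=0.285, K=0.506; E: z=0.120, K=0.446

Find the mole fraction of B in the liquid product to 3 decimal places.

x_B = 0.086

Rachford–Rice: g(V/F) = Σ zᵢ(Kᵢ−1)/(1+V/F(Kᵢ−1)) = 0.
Feasibility: ΣzᵢKᵢ = 1.432, Σzᵢ/Kᵢ = 1.160 — both > 1, two phases present.
Iterate (Newton) starting at V/F = 0.5:
  V/F = 0.500: g = 0.0917, g' = -0.489 → V/F = 0.687
  V/F = 0.687: g = 0.0024, g' = -0.474 → V/F = 0.692
Converged at V/F = 0.692.
Compositions from xᵢ = zᵢ/(1+V/F(Kᵢ−1)), yᵢ = Kᵢxᵢ:
  A: x = 0.078, y = 0.228
  B: x = 0.086, y = 0.202
  C: x = 0.208, y = 0.264
  D: x = 0.433, y = 0.219
  E: x = 0.195, y = 0.087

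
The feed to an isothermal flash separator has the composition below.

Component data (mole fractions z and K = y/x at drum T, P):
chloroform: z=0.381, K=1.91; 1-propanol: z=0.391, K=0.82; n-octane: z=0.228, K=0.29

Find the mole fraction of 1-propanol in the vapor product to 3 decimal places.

Let ψ = V/F and solve Σ zᵢ(Kᵢ−1)/(1+ψ(Kᵢ−1)) = 0.
g(0) = ΣzᵢKᵢ − 1 = 0.114 and g(1) = 1 − Σzᵢ/Kᵢ = -0.463, so a root lies in (0, 1).
Newton iteration, ψ⁰ = 0.5:
  ψ = 0.500: g = -0.0900, g' = -0.441 → ψ = 0.296
  ψ = 0.296: g = -0.0060, g' = -0.394 → ψ = 0.280
Converged at ψ = 0.280.
Compositions from xᵢ = zᵢ/(1+ψ(Kᵢ−1)), yᵢ = Kᵢxᵢ:
  chloroform: x = 0.304, y = 0.580
  1-propanol: x = 0.412, y = 0.338
  n-octane: x = 0.285, y = 0.083

y_1-propanol = 0.338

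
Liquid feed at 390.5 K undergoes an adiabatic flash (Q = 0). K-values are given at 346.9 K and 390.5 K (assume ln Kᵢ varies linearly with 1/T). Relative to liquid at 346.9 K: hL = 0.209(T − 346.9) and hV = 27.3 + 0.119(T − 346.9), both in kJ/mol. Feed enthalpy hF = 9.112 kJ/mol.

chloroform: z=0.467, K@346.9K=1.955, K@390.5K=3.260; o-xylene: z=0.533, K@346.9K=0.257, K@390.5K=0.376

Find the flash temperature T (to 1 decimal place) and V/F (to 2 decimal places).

Adiabatic flash: solve Rachford–Rice at each trial T, then check hF = ψ·hV(T) + (1−ψ)·hL(T).
  T = 346.9 K: K = (1.955, 0.257), RR gives ψ = 0.070, H_out = 1.922 kJ/mol
  T = 390.5 K: K = (3.260, 0.376), RR gives ψ = 0.513, H_out = 21.094 kJ/mol
  T = 368.7 K: K = (2.563, 0.314), RR gives ψ = 0.340, H_out = 13.174 kJ/mol
  T = 357.8 K: K = (2.248, 0.285), RR gives ψ = 0.226, H_out = 8.228 kJ/mol
  T = 363.2 K: K = (2.401, 0.299), RR gives ψ = 0.286, H_out = 10.801 kJ/mol
  T = 360.5 K: K = (2.324, 0.292), RR gives ψ = 0.257, H_out = 9.549 kJ/mol
  T = 359.1 K: K = (2.284, 0.289), RR gives ψ = 0.241, H_out = 8.873 kJ/mol
Linear interpolation between T = 359.1 (H_out = 8.873) and T = 360.5 (H_out = 9.549) on hF = 9.112 gives T ≈ 359.6 K, at which ψ = 0.25.

T = 359.6 K, V/F = 0.25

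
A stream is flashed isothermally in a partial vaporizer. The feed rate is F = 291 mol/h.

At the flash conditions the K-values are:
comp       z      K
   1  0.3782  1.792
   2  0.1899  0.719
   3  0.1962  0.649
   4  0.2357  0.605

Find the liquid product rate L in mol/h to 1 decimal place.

Rachford–Rice: g(β) = Σ zᵢ(Kᵢ−1)/(1+β(Kᵢ−1)) = 0.
Feasibility: ΣzᵢKᵢ = 1.0842, Σzᵢ/Kᵢ = 1.1671 — both > 1, two phases present.
Iterate (Newton) starting at β = 0.43:
  β = 0.4300: g = -0.03051, g' = -0.2383 → β = 0.3020
  β = 0.3020: g = 0.00068, g' = -0.2501 → β = 0.3047
Converged at β = 0.3047.
Then V = β·F = 0.3047·291 = 88.7 mol/h and L = F − V = 202.3 mol/h.

L = 202.3 mol/h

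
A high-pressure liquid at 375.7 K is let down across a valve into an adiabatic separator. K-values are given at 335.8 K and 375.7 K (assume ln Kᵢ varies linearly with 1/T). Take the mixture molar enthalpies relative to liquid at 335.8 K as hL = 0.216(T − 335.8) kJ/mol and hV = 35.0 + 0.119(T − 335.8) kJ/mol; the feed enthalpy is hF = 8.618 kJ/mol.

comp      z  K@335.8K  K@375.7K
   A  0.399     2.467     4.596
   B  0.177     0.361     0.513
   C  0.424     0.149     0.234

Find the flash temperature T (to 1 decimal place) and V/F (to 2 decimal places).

T = 344.6 K, V/F = 0.20

Adiabatic flash: solve Rachford–Rice at each trial T, then check hF = ψ·hV(T) + (1−ψ)·hL(T).
  T = 335.8 K: K = (2.467, 0.361, 0.149), RR gives ψ = 0.096, H_out = 3.349 kJ/mol
  T = 375.7 K: K = (4.596, 0.513, 0.234), RR gives ψ = 0.409, H_out = 21.353 kJ/mol
  T = 355.8 K: K = (3.429, 0.435, 0.189), RR gives ψ = 0.290, H_out = 13.896 kJ/mol
  T = 345.8 K: K = (2.922, 0.397, 0.168), RR gives ψ = 0.208, H_out = 9.230 kJ/mol
  T = 340.8 K: K = (2.688, 0.379, 0.159), RR gives ψ = 0.157, H_out = 6.489 kJ/mol
  T = 343.3 K: K = (2.804, 0.388, 0.163), RR gives ψ = 0.183, H_out = 7.902 kJ/mol
  T = 344.6 K: K = (2.865, 0.393, 0.166), RR gives ψ = 0.196, H_out = 8.602 kJ/mol
Linear interpolation between T = 344.6 (H_out = 8.602) and T = 345.8 (H_out = 9.230) on hF = 8.618 gives T ≈ 344.6 K, at which ψ = 0.20.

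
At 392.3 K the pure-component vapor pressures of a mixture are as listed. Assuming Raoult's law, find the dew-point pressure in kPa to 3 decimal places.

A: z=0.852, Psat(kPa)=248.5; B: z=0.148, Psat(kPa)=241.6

Pdew = 247.454 kPa

At the dew point ψ → 1, so Σzᵢ/Kᵢ = 1 with Kᵢ = Pᵢˢᵃᵗ/P ⇒ 1/P = Σzᵢ/Pᵢˢᵃᵗ.
1/P = 0.852/248.5 + 0.148/241.6 = 0.004041 ⇒ P = 247.454 kPa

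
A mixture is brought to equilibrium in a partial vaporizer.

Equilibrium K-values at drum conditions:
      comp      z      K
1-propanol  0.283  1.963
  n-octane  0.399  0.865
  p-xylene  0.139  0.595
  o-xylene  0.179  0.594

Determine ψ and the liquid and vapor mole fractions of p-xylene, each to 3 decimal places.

ψ = 0.337, x_p-xylene = 0.161, y_p-xylene = 0.096

Let ψ = V/F and solve Σ zᵢ(Kᵢ−1)/(1+ψ(Kᵢ−1)) = 0.
Feasibility: ΣzᵢKᵢ = 1.090, Σzᵢ/Kᵢ = 1.140 — both > 1, two phases present.
Newton–Raphson from ψ = 0.6:
  ψ = 0.600: g = -0.0563, g' = -0.205 → ψ = 0.326
  ψ = 0.326: g = 0.0025, g' = -0.229 → ψ = 0.337
Converged at ψ = 0.337.
Compositions from xᵢ = zᵢ/(1+ψ(Kᵢ−1)), yᵢ = Kᵢxᵢ:
  1-propanol: x = 0.214, y = 0.420
  n-octane: x = 0.418, y = 0.362
  p-xylene: x = 0.161, y = 0.096
  o-xylene: x = 0.207, y = 0.123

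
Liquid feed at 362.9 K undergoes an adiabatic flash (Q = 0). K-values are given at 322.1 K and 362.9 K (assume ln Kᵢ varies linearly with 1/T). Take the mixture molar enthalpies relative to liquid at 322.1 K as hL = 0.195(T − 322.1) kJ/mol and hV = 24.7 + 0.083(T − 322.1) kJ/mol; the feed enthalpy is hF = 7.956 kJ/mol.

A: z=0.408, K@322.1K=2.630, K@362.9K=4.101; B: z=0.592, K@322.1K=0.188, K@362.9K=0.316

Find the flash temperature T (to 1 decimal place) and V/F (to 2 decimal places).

T = 334.6 K, V/F = 0.24

Adiabatic flash: solve Rachford–Rice at each trial T, then check hF = ψ·hV(T) + (1−ψ)·hL(T).
  T = 322.1 K: K = (2.630, 0.188), RR gives ψ = 0.139, H_out = 3.440 kJ/mol
  T = 362.9 K: K = (4.101, 0.316), RR gives ψ = 0.406, H_out = 16.121 kJ/mol
  T = 342.5 K: K = (3.328, 0.248), RR gives ψ = 0.288, H_out = 10.432 kJ/mol
  T = 332.3 K: K = (2.969, 0.217), RR gives ψ = 0.220, H_out = 7.176 kJ/mol
  T = 337.4 K: K = (3.146, 0.232), RR gives ψ = 0.255, H_out = 8.851 kJ/mol
  T = 334.9 K: K = (3.059, 0.224), RR gives ψ = 0.238, H_out = 8.043 kJ/mol
  T = 333.6 K: K = (3.014, 0.220), RR gives ψ = 0.229, H_out = 7.613 kJ/mol
Linear interpolation between T = 333.6 (H_out = 7.613) and T = 334.9 (H_out = 8.043) on hF = 7.956 gives T ≈ 334.6 K, at which ψ = 0.24.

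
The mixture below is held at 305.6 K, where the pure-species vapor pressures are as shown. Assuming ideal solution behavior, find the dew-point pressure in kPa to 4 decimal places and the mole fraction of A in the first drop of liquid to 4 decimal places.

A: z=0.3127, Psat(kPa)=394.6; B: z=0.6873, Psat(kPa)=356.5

Pdew = 367.5986 kPa, x_A = 0.2913

At the dew point ψ → 1, so Σzᵢ/Kᵢ = 1 with Kᵢ = Pᵢˢᵃᵗ/P ⇒ 1/P = Σzᵢ/Pᵢˢᵃᵗ.
1/P = 0.3127/394.6 + 0.6873/356.5 = 0.0027204 ⇒ P = 367.5986 kPa
xᵢ = zᵢP/Pᵢˢᵃᵗ ⇒ x_A = 0.3127·367.5986/394.6 = 0.2913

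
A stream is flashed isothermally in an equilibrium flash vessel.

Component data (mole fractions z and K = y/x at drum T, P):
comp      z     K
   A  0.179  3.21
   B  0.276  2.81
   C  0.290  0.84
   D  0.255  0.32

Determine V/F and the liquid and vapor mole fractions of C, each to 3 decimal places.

Iterate (Newton) starting at V/F = 0.56:
  V/F = 0.560: g = 0.0939, g' = -0.714 → V/F = 0.691
  V/F = 0.691: g = -0.0011, g' = -0.745 → V/F = 0.690
Converged at V/F = 0.690.
Compositions from xᵢ = zᵢ/(1+V/F(Kᵢ−1)), yᵢ = Kᵢxᵢ:
  A: x = 0.071, y = 0.228
  B: x = 0.123, y = 0.345
  C: x = 0.326, y = 0.274
  D: x = 0.480, y = 0.154

V/F = 0.690, x_C = 0.326, y_C = 0.274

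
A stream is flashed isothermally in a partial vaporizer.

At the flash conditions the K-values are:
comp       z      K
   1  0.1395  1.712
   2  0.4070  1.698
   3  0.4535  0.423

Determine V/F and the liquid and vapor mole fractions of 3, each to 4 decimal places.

Newton iteration, V/F⁰ = 0.54:
  V/F = 0.5400: g = -0.10204, g' = -0.4601 → V/F = 0.3182
  V/F = 0.3182: g = -0.00708, g' = -0.4063 → V/F = 0.3008
  V/F = 0.3008: g = -0.00002, g' = -0.4045 → V/F = 0.3007
Converged at V/F = 0.3007.
Compositions from xᵢ = zᵢ/(1+V/F(Kᵢ−1)), yᵢ = Kᵢxᵢ:
  1: x = 0.1149, y = 0.1967
  2: x = 0.3364, y = 0.5712
  3: x = 0.5487, y = 0.2321

V/F = 0.3007, x_3 = 0.5487, y_3 = 0.2321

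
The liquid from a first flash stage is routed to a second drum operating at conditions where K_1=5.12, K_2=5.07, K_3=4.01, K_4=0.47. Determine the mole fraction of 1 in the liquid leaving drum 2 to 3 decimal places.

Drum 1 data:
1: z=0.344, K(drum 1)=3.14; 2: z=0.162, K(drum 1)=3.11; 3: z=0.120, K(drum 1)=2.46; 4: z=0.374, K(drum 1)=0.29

Drum 1:
Material balance + equilibrium reduce to Σ zᵢ(Kᵢ−1)/(1+ψ₁(Kᵢ−1)) = 0.
Check two-phase: ΣzᵢKᵢ = 1.988 > 1 and Σzᵢ/Kᵢ = 1.500 > 1, so g(0) = 0.988 > 0 and g(1) = -0.500 < 0.
Newton–Raphson from ψ₁ = 0.5:
  ψ₁ = 0.500: g = 0.2116, g' = -1.077 → ψ₁ = 0.696
  ψ₁ = 0.696: g = -0.0043, g' = -1.173 → ψ₁ = 0.693
Converged at ψ₁ = 0.693.
Drum-1 compositions:
  1: x = 0.139, y = 0.435
  2: x = 0.066, y = 0.205
  3: x = 0.060, y = 0.147
  4: x = 0.736, y = 0.213
Drum-2 feed = drum-1 liquid: z₂ = (0.1386, 0.0658, 0.0597, 0.7359).
Drum 2:
Newton–Raphson from ψ₂ = 0.37:
  ψ₂ = 0.370: g = -0.0672, g' = -0.984 → ψ₂ = 0.302
  ψ₂ = 0.302: g = 0.0046, g' = -1.129 → ψ₂ = 0.306
Converged at ψ₂ = 0.306.
  1: x = 0.061, y = 0.314
  2: x = 0.029, y = 0.149
  3: x = 0.031, y = 0.125
  4: x = 0.878, y = 0.413

x_1 (drum 2) = 0.061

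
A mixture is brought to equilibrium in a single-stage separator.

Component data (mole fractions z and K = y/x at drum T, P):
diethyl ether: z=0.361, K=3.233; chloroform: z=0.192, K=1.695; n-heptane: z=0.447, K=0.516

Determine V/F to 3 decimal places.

V/F = 0.840

Material balance + equilibrium reduce to Σ zᵢ(Kᵢ−1)/(1+V/F(Kᵢ−1)) = 0.
Check two-phase: ΣzᵢKᵢ = 1.723 > 1 and Σzᵢ/Kᵢ = 1.091 > 1, so g(0) = 0.723 > 0 and g(1) = -0.091 < 0.
Newton iteration, V/F⁰ = 0.55:
  V/F = 0.550: g = 0.1635, g' = -0.606 → V/F = 0.820
  V/F = 0.820: g = 0.0110, g' = -0.550 → V/F = 0.840
Converged at V/F = 0.840.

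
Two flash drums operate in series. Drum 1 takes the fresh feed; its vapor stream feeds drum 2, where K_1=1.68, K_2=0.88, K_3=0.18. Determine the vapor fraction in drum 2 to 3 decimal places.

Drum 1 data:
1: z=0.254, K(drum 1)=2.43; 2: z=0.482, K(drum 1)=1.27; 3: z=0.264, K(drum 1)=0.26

V/F (drum 2) = 0.336

Drum 1:
Newton–Raphson from ψ₁ = 0.5:
  ψ₁ = 0.500: g = 0.0164, g' = -0.568 → ψ₁ = 0.529
  ψ₁ = 0.529: g = -0.0002, g' = -0.586 → ψ₁ = 0.528
Converged at ψ₁ = 0.528.
Drum-1 compositions:
  1: x = 0.145, y = 0.352
  2: x = 0.422, y = 0.536
  3: x = 0.433, y = 0.113
Drum-2 feed = drum-1 vapor: z₂ = (0.3516, 0.5357, 0.1127).
Drum 2:
Rachford–Rice: g(ψ₂) = Σ zᵢ(Kᵢ−1)/(1+ψ₂(Kᵢ−1)) = 0.
Check two-phase: ΣzᵢKᵢ = 1.082 > 1 and Σzᵢ/Kᵢ = 1.444 > 1, so g(0) = 0.082 > 0 and g(1) = -0.444 < 0.
Newton–Raphson from ψ₂ = 0.59:
  ψ₂ = 0.590: g = -0.0776, g' = -0.376 → ψ₂ = 0.384
  ψ₂ = 0.384: g = -0.0126, g' = -0.272 → ψ₂ = 0.337
  ψ₂ = 0.337: g = -0.0003, g' = -0.261 → ψ₂ = 0.336
Converged at ψ₂ = 0.336.
  1: x = 0.286, y = 0.481
  2: x = 0.558, y = 0.491
  3: x = 0.156, y = 0.028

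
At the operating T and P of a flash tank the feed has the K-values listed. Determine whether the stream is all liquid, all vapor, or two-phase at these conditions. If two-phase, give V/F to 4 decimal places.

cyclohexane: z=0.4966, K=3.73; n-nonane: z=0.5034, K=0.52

two-phase, V/F = 0.8502

ΣzᵢKᵢ = 2.1141; Σzᵢ/Kᵢ = 1.1012.
Both exceed 1, so a two-phase solution exists.
Newton iteration, ψ⁰ = 0.64:
  ψ = 0.6400: g = 0.14471, g' = -0.7320 → ψ = 0.8377
  ψ = 0.8377: g = 0.00834, g' = -0.6670 → ψ = 0.8502
Converged at ψ = 0.8502.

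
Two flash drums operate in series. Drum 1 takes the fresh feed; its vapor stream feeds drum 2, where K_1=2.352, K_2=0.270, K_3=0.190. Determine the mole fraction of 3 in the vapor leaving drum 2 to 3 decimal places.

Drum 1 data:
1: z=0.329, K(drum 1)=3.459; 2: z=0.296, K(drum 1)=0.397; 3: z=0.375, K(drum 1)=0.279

Drum 1:
Let ψ₁ = V/F and solve Σ zᵢ(Kᵢ−1)/(1+ψ₁(Kᵢ−1)) = 0.
Check two-phase: ΣzᵢKᵢ = 1.360 > 1 and Σzᵢ/Kᵢ = 2.185 > 1, so g(0) = 0.360 > 0 and g(1) = -1.185 < 0.
Newton iteration, ψ₁⁰ = 0.56:
  ψ₁ = 0.560: g = -0.3826, g' = -1.146 → ψ₁ = 0.226
  ψ₁ = 0.226: g = -0.0097, g' = -1.244 → ψ₁ = 0.218
Converged at ψ₁ = 0.218.
Drum-1 compositions:
  1: x = 0.214, y = 0.741
  2: x = 0.341, y = 0.135
  3: x = 0.445, y = 0.124
Drum-2 feed = drum-1 vapor: z₂ = (0.7405, 0.1353, 0.1242).
Drum 2:
Let ψ₂ = V/F and solve Σ zᵢ(Kᵢ−1)/(1+ψ₂(Kᵢ−1)) = 0.
Feasibility: ΣzᵢKᵢ = 1.802, Σzᵢ/Kᵢ = 1.470 — both > 1, two phases present.
Newton–Raphson from ψ₂ = 0.62:
  ψ₂ = 0.620: g = 0.1621, g' = -0.970 → ψ₂ = 0.787
  ψ₂ = 0.787: g = -0.0247, g' = -1.336 → ψ₂ = 0.769
  ψ₂ = 0.769: g = -0.0006, g' = -1.272 → ψ₂ = 0.768
Converged at ψ₂ = 0.768.
  1: x = 0.363, y = 0.854
  2: x = 0.308, y = 0.083
  3: x = 0.329, y = 0.062

y_3 (drum 2) = 0.062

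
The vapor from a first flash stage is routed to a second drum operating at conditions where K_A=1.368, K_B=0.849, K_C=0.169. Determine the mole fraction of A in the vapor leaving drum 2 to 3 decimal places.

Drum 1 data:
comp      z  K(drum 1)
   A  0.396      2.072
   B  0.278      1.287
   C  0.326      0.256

Drum 1:
Newton iteration, ψ₁⁰ = 0.68:
  ψ₁ = 0.680: g = -0.1786, g' = -0.907 → ψ₁ = 0.483
  ψ₁ = 0.483: g = -0.0289, g' = -0.655 → ψ₁ = 0.439
  ψ₁ = 0.439: g = -0.0007, g' = -0.626 → ψ₁ = 0.438
Converged at ψ₁ = 0.438.
Drum-1 compositions:
  A: x = 0.269, y = 0.558
  B: x = 0.247, y = 0.318
  C: x = 0.484, y = 0.124
Drum-2 feed = drum-1 vapor: z₂ = (0.5584, 0.3178, 0.1238).
Drum 2:
Material balance + equilibrium reduce to Σ zᵢ(Kᵢ−1)/(1+ψ₂(Kᵢ−1)) = 0.
g(0) = ΣzᵢKᵢ − 1 = 0.055 and g(1) = 1 − Σzᵢ/Kᵢ = -0.515, so a root lies in (0, 1).
Newton–Raphson from ψ₂ = 0.5:
  ψ₂ = 0.500: g = -0.0544, g' = -0.313 → ψ₂ = 0.326
  ψ₂ = 0.326: g = -0.0081, g' = -0.229 → ψ₂ = 0.291
  ψ₂ = 0.291: g = -0.0002, g' = -0.218 → ψ₂ = 0.290
Converged at ψ₂ = 0.290.
  A: x = 0.505, y = 0.690
  B: x = 0.332, y = 0.282
  C: x = 0.163, y = 0.028

y_A (drum 2) = 0.690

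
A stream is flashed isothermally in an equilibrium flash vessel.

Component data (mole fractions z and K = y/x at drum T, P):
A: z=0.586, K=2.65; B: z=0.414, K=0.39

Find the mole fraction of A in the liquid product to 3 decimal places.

Let ψ = V/F and solve Σ zᵢ(Kᵢ−1)/(1+ψ(Kᵢ−1)) = 0.
g(0) = ΣzᵢKᵢ − 1 = 0.714 and g(1) = 1 − Σzᵢ/Kᵢ = -0.283, so a root lies in (0, 1).
Binary case is linear: z₁(K₁−1)(1+ψ(K₂−1)) + z₂(K₂−1)(1+ψ(K₁−1)) = 0
⇒ ψ = [z₁(K₁−1)+z₂(K₂−1)] / [−(K₁−1)(K₂−1)] = 0.7144/1.0065 = 0.710
Compositions from xᵢ = zᵢ/(1+ψ(Kᵢ−1)), yᵢ = Kᵢxᵢ:
  A: x = 0.270, y = 0.715
  B: x = 0.730, y = 0.285

x_A = 0.270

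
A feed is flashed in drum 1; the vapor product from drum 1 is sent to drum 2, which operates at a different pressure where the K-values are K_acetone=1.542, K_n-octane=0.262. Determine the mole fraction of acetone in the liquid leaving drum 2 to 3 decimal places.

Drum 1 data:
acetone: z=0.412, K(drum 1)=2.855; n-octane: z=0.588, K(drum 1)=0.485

Drum 1:
Rachford–Rice: g(ψ₁) = Σ zᵢ(Kᵢ−1)/(1+ψ₁(Kᵢ−1)) = 0.
Feasibility: ΣzᵢKᵢ = 1.461, Σzᵢ/Kᵢ = 1.357 — both > 1, two phases present.
Iterate (Newton) starting at ψ₁ = 0.5:
  ψ₁ = 0.500: g = -0.0113, g' = -0.664 → ψ₁ = 0.483
Converged at ψ₁ = 0.483.
Drum-1 compositions:
  acetone: x = 0.217, y = 0.620
  n-octane: x = 0.783, y = 0.380
Drum-2 feed = drum-1 vapor: z₂ = (0.6204, 0.3796).
Drum 2:
Material balance + equilibrium reduce to Σ zᵢ(Kᵢ−1)/(1+ψ₂(Kᵢ−1)) = 0.
g(0) = ΣzᵢKᵢ − 1 = 0.056 and g(1) = 1 − Σzᵢ/Kᵢ = -0.851, so a root lies in (0, 1).
Iterate (Newton) starting at ψ₂ = 0.54:
  ψ₂ = 0.540: g = -0.2057, g' = -0.681 → ψ₂ = 0.238
  ψ₂ = 0.238: g = -0.0419, g' = -0.447 → ψ₂ = 0.144
  ψ₂ = 0.144: g = -0.0016, g' = -0.416 → ψ₂ = 0.140
Converged at ψ₂ = 0.140.
  acetone: x = 0.577, y = 0.889
  n-octane: x = 0.423, y = 0.111

x_acetone (drum 2) = 0.577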